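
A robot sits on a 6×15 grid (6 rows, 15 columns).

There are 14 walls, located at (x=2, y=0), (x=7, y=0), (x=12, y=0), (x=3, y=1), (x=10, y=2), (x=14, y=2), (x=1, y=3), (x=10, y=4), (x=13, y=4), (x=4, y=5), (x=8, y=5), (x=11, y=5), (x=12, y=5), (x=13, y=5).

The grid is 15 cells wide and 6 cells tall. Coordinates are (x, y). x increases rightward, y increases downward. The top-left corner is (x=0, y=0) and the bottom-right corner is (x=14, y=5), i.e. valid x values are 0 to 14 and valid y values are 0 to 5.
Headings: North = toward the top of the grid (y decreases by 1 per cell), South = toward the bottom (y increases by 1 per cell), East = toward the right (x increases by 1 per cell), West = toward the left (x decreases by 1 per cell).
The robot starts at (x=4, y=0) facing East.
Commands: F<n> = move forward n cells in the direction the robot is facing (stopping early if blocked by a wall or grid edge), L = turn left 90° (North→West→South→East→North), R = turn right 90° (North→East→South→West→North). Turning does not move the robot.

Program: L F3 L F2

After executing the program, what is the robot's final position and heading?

Answer: Final position: (x=3, y=0), facing West

Derivation:
Start: (x=4, y=0), facing East
  L: turn left, now facing North
  F3: move forward 0/3 (blocked), now at (x=4, y=0)
  L: turn left, now facing West
  F2: move forward 1/2 (blocked), now at (x=3, y=0)
Final: (x=3, y=0), facing West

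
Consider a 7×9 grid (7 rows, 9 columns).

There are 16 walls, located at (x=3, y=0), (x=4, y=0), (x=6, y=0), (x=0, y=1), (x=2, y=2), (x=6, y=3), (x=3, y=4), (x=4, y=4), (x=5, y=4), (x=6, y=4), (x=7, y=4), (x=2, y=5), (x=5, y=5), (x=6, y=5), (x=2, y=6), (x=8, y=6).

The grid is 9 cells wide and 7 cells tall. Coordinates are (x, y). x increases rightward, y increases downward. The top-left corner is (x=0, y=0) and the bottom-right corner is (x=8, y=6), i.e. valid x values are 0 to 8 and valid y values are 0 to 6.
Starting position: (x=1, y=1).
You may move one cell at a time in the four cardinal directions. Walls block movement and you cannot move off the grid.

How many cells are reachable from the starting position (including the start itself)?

Answer: Reachable cells: 47

Derivation:
BFS flood-fill from (x=1, y=1):
  Distance 0: (x=1, y=1)
  Distance 1: (x=1, y=0), (x=2, y=1), (x=1, y=2)
  Distance 2: (x=0, y=0), (x=2, y=0), (x=3, y=1), (x=0, y=2), (x=1, y=3)
  Distance 3: (x=4, y=1), (x=3, y=2), (x=0, y=3), (x=2, y=3), (x=1, y=4)
  Distance 4: (x=5, y=1), (x=4, y=2), (x=3, y=3), (x=0, y=4), (x=2, y=4), (x=1, y=5)
  Distance 5: (x=5, y=0), (x=6, y=1), (x=5, y=2), (x=4, y=3), (x=0, y=5), (x=1, y=6)
  Distance 6: (x=7, y=1), (x=6, y=2), (x=5, y=3), (x=0, y=6)
  Distance 7: (x=7, y=0), (x=8, y=1), (x=7, y=2)
  Distance 8: (x=8, y=0), (x=8, y=2), (x=7, y=3)
  Distance 9: (x=8, y=3)
  Distance 10: (x=8, y=4)
  Distance 11: (x=8, y=5)
  Distance 12: (x=7, y=5)
  Distance 13: (x=7, y=6)
  Distance 14: (x=6, y=6)
  Distance 15: (x=5, y=6)
  Distance 16: (x=4, y=6)
  Distance 17: (x=4, y=5), (x=3, y=6)
  Distance 18: (x=3, y=5)
Total reachable: 47 (grid has 47 open cells total)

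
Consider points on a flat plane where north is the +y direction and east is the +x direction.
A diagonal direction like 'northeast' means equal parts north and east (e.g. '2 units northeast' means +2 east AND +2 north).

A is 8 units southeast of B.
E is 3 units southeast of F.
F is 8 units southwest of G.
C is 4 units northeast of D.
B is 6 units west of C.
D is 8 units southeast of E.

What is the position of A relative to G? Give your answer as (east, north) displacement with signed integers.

Answer: A is at (east=9, north=-23) relative to G.

Derivation:
Place G at the origin (east=0, north=0).
  F is 8 units southwest of G: delta (east=-8, north=-8); F at (east=-8, north=-8).
  E is 3 units southeast of F: delta (east=+3, north=-3); E at (east=-5, north=-11).
  D is 8 units southeast of E: delta (east=+8, north=-8); D at (east=3, north=-19).
  C is 4 units northeast of D: delta (east=+4, north=+4); C at (east=7, north=-15).
  B is 6 units west of C: delta (east=-6, north=+0); B at (east=1, north=-15).
  A is 8 units southeast of B: delta (east=+8, north=-8); A at (east=9, north=-23).
Therefore A relative to G: (east=9, north=-23).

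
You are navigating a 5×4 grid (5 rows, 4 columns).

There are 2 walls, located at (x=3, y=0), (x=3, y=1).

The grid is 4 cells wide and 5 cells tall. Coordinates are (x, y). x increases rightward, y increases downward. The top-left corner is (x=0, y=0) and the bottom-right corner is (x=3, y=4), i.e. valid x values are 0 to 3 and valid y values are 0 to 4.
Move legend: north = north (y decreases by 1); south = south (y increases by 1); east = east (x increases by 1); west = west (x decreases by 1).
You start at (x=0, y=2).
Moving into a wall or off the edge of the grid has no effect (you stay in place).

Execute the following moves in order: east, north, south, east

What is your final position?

Start: (x=0, y=2)
  east (east): (x=0, y=2) -> (x=1, y=2)
  north (north): (x=1, y=2) -> (x=1, y=1)
  south (south): (x=1, y=1) -> (x=1, y=2)
  east (east): (x=1, y=2) -> (x=2, y=2)
Final: (x=2, y=2)

Answer: Final position: (x=2, y=2)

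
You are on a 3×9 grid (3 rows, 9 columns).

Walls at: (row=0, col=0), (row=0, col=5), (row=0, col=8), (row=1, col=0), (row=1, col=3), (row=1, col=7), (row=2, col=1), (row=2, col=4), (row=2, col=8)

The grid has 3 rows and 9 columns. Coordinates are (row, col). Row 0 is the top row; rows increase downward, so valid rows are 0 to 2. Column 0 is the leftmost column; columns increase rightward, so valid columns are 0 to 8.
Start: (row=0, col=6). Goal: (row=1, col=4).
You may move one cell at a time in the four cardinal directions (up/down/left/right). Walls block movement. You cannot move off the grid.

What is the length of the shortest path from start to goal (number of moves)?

BFS from (row=0, col=6) until reaching (row=1, col=4):
  Distance 0: (row=0, col=6)
  Distance 1: (row=0, col=7), (row=1, col=6)
  Distance 2: (row=1, col=5), (row=2, col=6)
  Distance 3: (row=1, col=4), (row=2, col=5), (row=2, col=7)  <- goal reached here
One shortest path (3 moves): (row=0, col=6) -> (row=1, col=6) -> (row=1, col=5) -> (row=1, col=4)

Answer: Shortest path length: 3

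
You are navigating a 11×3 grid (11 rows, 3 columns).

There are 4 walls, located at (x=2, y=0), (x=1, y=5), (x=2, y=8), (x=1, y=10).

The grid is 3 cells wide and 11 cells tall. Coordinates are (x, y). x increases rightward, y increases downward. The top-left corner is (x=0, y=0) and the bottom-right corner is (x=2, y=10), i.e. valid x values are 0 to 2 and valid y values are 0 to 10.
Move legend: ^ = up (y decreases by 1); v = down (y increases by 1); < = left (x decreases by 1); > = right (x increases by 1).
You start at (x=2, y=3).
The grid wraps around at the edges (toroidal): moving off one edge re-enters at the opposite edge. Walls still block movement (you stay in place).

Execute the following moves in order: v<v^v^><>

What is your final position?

Start: (x=2, y=3)
  v (down): (x=2, y=3) -> (x=2, y=4)
  < (left): (x=2, y=4) -> (x=1, y=4)
  v (down): blocked, stay at (x=1, y=4)
  ^ (up): (x=1, y=4) -> (x=1, y=3)
  v (down): (x=1, y=3) -> (x=1, y=4)
  ^ (up): (x=1, y=4) -> (x=1, y=3)
  > (right): (x=1, y=3) -> (x=2, y=3)
  < (left): (x=2, y=3) -> (x=1, y=3)
  > (right): (x=1, y=3) -> (x=2, y=3)
Final: (x=2, y=3)

Answer: Final position: (x=2, y=3)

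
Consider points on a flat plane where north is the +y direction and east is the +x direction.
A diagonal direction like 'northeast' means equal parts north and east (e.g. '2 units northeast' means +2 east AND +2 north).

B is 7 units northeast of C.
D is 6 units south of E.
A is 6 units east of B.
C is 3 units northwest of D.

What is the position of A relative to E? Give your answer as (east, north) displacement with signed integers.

Answer: A is at (east=10, north=4) relative to E.

Derivation:
Place E at the origin (east=0, north=0).
  D is 6 units south of E: delta (east=+0, north=-6); D at (east=0, north=-6).
  C is 3 units northwest of D: delta (east=-3, north=+3); C at (east=-3, north=-3).
  B is 7 units northeast of C: delta (east=+7, north=+7); B at (east=4, north=4).
  A is 6 units east of B: delta (east=+6, north=+0); A at (east=10, north=4).
Therefore A relative to E: (east=10, north=4).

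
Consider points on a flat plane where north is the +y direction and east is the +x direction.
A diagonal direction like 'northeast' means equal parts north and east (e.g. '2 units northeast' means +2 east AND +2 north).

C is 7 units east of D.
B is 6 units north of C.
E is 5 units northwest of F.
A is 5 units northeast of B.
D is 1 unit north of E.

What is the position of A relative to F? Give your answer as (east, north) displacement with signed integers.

Place F at the origin (east=0, north=0).
  E is 5 units northwest of F: delta (east=-5, north=+5); E at (east=-5, north=5).
  D is 1 unit north of E: delta (east=+0, north=+1); D at (east=-5, north=6).
  C is 7 units east of D: delta (east=+7, north=+0); C at (east=2, north=6).
  B is 6 units north of C: delta (east=+0, north=+6); B at (east=2, north=12).
  A is 5 units northeast of B: delta (east=+5, north=+5); A at (east=7, north=17).
Therefore A relative to F: (east=7, north=17).

Answer: A is at (east=7, north=17) relative to F.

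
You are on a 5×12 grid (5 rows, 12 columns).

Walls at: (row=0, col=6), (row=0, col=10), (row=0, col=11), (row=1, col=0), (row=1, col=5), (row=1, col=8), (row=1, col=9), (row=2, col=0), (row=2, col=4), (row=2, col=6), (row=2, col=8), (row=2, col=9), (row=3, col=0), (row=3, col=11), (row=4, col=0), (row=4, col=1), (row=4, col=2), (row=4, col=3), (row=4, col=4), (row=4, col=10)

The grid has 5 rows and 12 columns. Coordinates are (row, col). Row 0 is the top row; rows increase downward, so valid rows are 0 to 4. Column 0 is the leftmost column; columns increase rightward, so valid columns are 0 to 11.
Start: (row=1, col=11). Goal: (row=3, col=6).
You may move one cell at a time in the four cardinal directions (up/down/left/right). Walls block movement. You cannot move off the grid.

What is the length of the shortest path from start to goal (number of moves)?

Answer: Shortest path length: 7

Derivation:
BFS from (row=1, col=11) until reaching (row=3, col=6):
  Distance 0: (row=1, col=11)
  Distance 1: (row=1, col=10), (row=2, col=11)
  Distance 2: (row=2, col=10)
  Distance 3: (row=3, col=10)
  Distance 4: (row=3, col=9)
  Distance 5: (row=3, col=8), (row=4, col=9)
  Distance 6: (row=3, col=7), (row=4, col=8)
  Distance 7: (row=2, col=7), (row=3, col=6), (row=4, col=7)  <- goal reached here
One shortest path (7 moves): (row=1, col=11) -> (row=1, col=10) -> (row=2, col=10) -> (row=3, col=10) -> (row=3, col=9) -> (row=3, col=8) -> (row=3, col=7) -> (row=3, col=6)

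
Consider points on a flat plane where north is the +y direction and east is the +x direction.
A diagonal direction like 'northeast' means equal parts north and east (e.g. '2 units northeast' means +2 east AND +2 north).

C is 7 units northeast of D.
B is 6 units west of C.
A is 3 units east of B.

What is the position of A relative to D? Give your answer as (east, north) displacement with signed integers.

Answer: A is at (east=4, north=7) relative to D.

Derivation:
Place D at the origin (east=0, north=0).
  C is 7 units northeast of D: delta (east=+7, north=+7); C at (east=7, north=7).
  B is 6 units west of C: delta (east=-6, north=+0); B at (east=1, north=7).
  A is 3 units east of B: delta (east=+3, north=+0); A at (east=4, north=7).
Therefore A relative to D: (east=4, north=7).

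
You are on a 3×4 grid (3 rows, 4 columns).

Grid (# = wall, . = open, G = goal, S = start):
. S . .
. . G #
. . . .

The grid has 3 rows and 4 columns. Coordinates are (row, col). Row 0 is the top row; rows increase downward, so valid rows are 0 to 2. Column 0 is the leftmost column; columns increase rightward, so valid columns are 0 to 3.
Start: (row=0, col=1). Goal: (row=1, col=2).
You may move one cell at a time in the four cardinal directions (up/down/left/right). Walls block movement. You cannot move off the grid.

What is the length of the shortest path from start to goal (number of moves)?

BFS from (row=0, col=1) until reaching (row=1, col=2):
  Distance 0: (row=0, col=1)
  Distance 1: (row=0, col=0), (row=0, col=2), (row=1, col=1)
  Distance 2: (row=0, col=3), (row=1, col=0), (row=1, col=2), (row=2, col=1)  <- goal reached here
One shortest path (2 moves): (row=0, col=1) -> (row=0, col=2) -> (row=1, col=2)

Answer: Shortest path length: 2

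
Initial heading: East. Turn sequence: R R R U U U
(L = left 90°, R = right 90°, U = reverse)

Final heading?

Answer: Final heading: South

Derivation:
Start: East
  R (right (90° clockwise)) -> South
  R (right (90° clockwise)) -> West
  R (right (90° clockwise)) -> North
  U (U-turn (180°)) -> South
  U (U-turn (180°)) -> North
  U (U-turn (180°)) -> South
Final: South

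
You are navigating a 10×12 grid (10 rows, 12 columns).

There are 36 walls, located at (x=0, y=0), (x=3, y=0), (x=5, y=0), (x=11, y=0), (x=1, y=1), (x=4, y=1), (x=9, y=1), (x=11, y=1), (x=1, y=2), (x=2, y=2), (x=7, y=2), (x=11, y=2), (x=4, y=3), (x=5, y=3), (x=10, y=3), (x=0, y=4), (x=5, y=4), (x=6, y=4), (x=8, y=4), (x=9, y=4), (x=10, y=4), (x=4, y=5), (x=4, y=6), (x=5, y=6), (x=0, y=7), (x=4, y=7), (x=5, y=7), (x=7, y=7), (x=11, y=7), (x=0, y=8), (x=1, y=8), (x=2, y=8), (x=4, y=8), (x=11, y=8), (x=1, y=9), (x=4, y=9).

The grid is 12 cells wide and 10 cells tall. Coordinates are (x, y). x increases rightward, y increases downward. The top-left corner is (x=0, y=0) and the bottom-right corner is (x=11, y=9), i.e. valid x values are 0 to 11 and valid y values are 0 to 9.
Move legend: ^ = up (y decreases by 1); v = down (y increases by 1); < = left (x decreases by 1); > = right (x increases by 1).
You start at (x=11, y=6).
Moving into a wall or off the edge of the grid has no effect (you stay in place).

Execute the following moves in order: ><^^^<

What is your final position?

Start: (x=11, y=6)
  > (right): blocked, stay at (x=11, y=6)
  < (left): (x=11, y=6) -> (x=10, y=6)
  ^ (up): (x=10, y=6) -> (x=10, y=5)
  ^ (up): blocked, stay at (x=10, y=5)
  ^ (up): blocked, stay at (x=10, y=5)
  < (left): (x=10, y=5) -> (x=9, y=5)
Final: (x=9, y=5)

Answer: Final position: (x=9, y=5)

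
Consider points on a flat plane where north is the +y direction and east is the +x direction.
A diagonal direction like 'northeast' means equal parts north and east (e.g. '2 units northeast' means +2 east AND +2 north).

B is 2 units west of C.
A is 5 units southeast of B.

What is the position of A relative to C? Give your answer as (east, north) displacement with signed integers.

Place C at the origin (east=0, north=0).
  B is 2 units west of C: delta (east=-2, north=+0); B at (east=-2, north=0).
  A is 5 units southeast of B: delta (east=+5, north=-5); A at (east=3, north=-5).
Therefore A relative to C: (east=3, north=-5).

Answer: A is at (east=3, north=-5) relative to C.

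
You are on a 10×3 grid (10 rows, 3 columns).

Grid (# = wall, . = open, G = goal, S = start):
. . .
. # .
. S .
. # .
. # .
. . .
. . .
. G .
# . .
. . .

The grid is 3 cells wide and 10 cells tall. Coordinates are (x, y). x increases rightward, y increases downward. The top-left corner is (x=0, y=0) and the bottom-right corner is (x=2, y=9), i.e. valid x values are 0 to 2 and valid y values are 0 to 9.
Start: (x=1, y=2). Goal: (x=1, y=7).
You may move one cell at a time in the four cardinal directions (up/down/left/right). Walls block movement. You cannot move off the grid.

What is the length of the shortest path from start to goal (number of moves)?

BFS from (x=1, y=2) until reaching (x=1, y=7):
  Distance 0: (x=1, y=2)
  Distance 1: (x=0, y=2), (x=2, y=2)
  Distance 2: (x=0, y=1), (x=2, y=1), (x=0, y=3), (x=2, y=3)
  Distance 3: (x=0, y=0), (x=2, y=0), (x=0, y=4), (x=2, y=4)
  Distance 4: (x=1, y=0), (x=0, y=5), (x=2, y=5)
  Distance 5: (x=1, y=5), (x=0, y=6), (x=2, y=6)
  Distance 6: (x=1, y=6), (x=0, y=7), (x=2, y=7)
  Distance 7: (x=1, y=7), (x=2, y=8)  <- goal reached here
One shortest path (7 moves): (x=1, y=2) -> (x=2, y=2) -> (x=2, y=3) -> (x=2, y=4) -> (x=2, y=5) -> (x=1, y=5) -> (x=1, y=6) -> (x=1, y=7)

Answer: Shortest path length: 7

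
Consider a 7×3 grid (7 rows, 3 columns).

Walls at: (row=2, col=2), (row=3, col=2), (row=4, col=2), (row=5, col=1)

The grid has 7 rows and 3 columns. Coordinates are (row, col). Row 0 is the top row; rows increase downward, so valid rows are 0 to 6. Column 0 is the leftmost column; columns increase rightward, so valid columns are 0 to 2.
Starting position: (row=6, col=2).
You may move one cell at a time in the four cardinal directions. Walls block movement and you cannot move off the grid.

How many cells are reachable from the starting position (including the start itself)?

Answer: Reachable cells: 17

Derivation:
BFS flood-fill from (row=6, col=2):
  Distance 0: (row=6, col=2)
  Distance 1: (row=5, col=2), (row=6, col=1)
  Distance 2: (row=6, col=0)
  Distance 3: (row=5, col=0)
  Distance 4: (row=4, col=0)
  Distance 5: (row=3, col=0), (row=4, col=1)
  Distance 6: (row=2, col=0), (row=3, col=1)
  Distance 7: (row=1, col=0), (row=2, col=1)
  Distance 8: (row=0, col=0), (row=1, col=1)
  Distance 9: (row=0, col=1), (row=1, col=2)
  Distance 10: (row=0, col=2)
Total reachable: 17 (grid has 17 open cells total)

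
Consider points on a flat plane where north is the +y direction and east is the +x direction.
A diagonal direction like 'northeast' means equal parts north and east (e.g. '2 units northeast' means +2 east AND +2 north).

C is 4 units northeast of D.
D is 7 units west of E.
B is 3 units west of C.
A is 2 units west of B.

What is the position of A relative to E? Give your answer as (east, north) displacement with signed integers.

Place E at the origin (east=0, north=0).
  D is 7 units west of E: delta (east=-7, north=+0); D at (east=-7, north=0).
  C is 4 units northeast of D: delta (east=+4, north=+4); C at (east=-3, north=4).
  B is 3 units west of C: delta (east=-3, north=+0); B at (east=-6, north=4).
  A is 2 units west of B: delta (east=-2, north=+0); A at (east=-8, north=4).
Therefore A relative to E: (east=-8, north=4).

Answer: A is at (east=-8, north=4) relative to E.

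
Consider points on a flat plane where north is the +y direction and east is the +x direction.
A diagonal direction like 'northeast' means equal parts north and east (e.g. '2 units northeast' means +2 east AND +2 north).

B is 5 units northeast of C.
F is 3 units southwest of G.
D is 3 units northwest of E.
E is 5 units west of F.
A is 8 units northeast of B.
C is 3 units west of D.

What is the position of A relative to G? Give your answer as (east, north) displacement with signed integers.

Answer: A is at (east=-1, north=13) relative to G.

Derivation:
Place G at the origin (east=0, north=0).
  F is 3 units southwest of G: delta (east=-3, north=-3); F at (east=-3, north=-3).
  E is 5 units west of F: delta (east=-5, north=+0); E at (east=-8, north=-3).
  D is 3 units northwest of E: delta (east=-3, north=+3); D at (east=-11, north=0).
  C is 3 units west of D: delta (east=-3, north=+0); C at (east=-14, north=0).
  B is 5 units northeast of C: delta (east=+5, north=+5); B at (east=-9, north=5).
  A is 8 units northeast of B: delta (east=+8, north=+8); A at (east=-1, north=13).
Therefore A relative to G: (east=-1, north=13).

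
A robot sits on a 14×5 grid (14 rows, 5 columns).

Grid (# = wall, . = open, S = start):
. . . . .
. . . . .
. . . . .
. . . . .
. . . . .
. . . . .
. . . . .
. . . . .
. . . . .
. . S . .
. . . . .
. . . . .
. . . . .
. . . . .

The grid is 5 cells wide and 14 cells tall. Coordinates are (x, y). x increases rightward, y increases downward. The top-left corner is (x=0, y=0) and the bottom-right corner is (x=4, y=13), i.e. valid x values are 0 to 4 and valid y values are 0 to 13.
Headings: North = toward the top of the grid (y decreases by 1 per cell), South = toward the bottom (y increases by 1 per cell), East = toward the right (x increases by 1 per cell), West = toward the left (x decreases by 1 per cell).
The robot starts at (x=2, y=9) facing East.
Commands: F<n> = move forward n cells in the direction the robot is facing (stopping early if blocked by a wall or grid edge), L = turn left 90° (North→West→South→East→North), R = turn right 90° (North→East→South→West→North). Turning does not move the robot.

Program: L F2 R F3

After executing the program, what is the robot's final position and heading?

Start: (x=2, y=9), facing East
  L: turn left, now facing North
  F2: move forward 2, now at (x=2, y=7)
  R: turn right, now facing East
  F3: move forward 2/3 (blocked), now at (x=4, y=7)
Final: (x=4, y=7), facing East

Answer: Final position: (x=4, y=7), facing East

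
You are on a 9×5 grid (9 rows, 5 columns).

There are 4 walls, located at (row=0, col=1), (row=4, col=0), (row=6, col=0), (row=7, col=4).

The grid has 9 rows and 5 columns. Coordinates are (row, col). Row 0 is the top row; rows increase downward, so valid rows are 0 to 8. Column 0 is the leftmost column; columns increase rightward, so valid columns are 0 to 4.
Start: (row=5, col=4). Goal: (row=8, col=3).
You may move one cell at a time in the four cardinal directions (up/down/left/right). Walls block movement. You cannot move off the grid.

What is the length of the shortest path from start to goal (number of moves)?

Answer: Shortest path length: 4

Derivation:
BFS from (row=5, col=4) until reaching (row=8, col=3):
  Distance 0: (row=5, col=4)
  Distance 1: (row=4, col=4), (row=5, col=3), (row=6, col=4)
  Distance 2: (row=3, col=4), (row=4, col=3), (row=5, col=2), (row=6, col=3)
  Distance 3: (row=2, col=4), (row=3, col=3), (row=4, col=2), (row=5, col=1), (row=6, col=2), (row=7, col=3)
  Distance 4: (row=1, col=4), (row=2, col=3), (row=3, col=2), (row=4, col=1), (row=5, col=0), (row=6, col=1), (row=7, col=2), (row=8, col=3)  <- goal reached here
One shortest path (4 moves): (row=5, col=4) -> (row=5, col=3) -> (row=6, col=3) -> (row=7, col=3) -> (row=8, col=3)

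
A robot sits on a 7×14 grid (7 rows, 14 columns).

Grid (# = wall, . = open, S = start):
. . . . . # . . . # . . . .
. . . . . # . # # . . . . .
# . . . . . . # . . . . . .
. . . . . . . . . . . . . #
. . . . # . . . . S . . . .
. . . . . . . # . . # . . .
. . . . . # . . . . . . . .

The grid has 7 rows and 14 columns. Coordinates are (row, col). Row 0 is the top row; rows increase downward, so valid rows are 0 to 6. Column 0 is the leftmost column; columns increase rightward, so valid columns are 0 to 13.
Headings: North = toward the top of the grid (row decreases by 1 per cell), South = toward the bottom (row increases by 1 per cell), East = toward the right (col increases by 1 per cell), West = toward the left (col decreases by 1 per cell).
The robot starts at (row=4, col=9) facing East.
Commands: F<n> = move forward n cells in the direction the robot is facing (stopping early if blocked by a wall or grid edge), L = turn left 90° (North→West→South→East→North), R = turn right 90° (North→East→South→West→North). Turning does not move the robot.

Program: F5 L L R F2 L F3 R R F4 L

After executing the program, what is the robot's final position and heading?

Start: (row=4, col=9), facing East
  F5: move forward 4/5 (blocked), now at (row=4, col=13)
  L: turn left, now facing North
  L: turn left, now facing West
  R: turn right, now facing North
  F2: move forward 0/2 (blocked), now at (row=4, col=13)
  L: turn left, now facing West
  F3: move forward 3, now at (row=4, col=10)
  R: turn right, now facing North
  R: turn right, now facing East
  F4: move forward 3/4 (blocked), now at (row=4, col=13)
  L: turn left, now facing North
Final: (row=4, col=13), facing North

Answer: Final position: (row=4, col=13), facing North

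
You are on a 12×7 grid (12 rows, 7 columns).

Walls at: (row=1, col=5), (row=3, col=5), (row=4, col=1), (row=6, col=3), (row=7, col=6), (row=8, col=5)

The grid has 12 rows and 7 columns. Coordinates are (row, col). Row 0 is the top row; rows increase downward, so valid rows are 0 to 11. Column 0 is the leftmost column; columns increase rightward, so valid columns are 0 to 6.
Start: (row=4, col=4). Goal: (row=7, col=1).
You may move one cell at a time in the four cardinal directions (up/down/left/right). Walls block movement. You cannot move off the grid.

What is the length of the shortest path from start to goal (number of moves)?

BFS from (row=4, col=4) until reaching (row=7, col=1):
  Distance 0: (row=4, col=4)
  Distance 1: (row=3, col=4), (row=4, col=3), (row=4, col=5), (row=5, col=4)
  Distance 2: (row=2, col=4), (row=3, col=3), (row=4, col=2), (row=4, col=6), (row=5, col=3), (row=5, col=5), (row=6, col=4)
  Distance 3: (row=1, col=4), (row=2, col=3), (row=2, col=5), (row=3, col=2), (row=3, col=6), (row=5, col=2), (row=5, col=6), (row=6, col=5), (row=7, col=4)
  Distance 4: (row=0, col=4), (row=1, col=3), (row=2, col=2), (row=2, col=6), (row=3, col=1), (row=5, col=1), (row=6, col=2), (row=6, col=6), (row=7, col=3), (row=7, col=5), (row=8, col=4)
  Distance 5: (row=0, col=3), (row=0, col=5), (row=1, col=2), (row=1, col=6), (row=2, col=1), (row=3, col=0), (row=5, col=0), (row=6, col=1), (row=7, col=2), (row=8, col=3), (row=9, col=4)
  Distance 6: (row=0, col=2), (row=0, col=6), (row=1, col=1), (row=2, col=0), (row=4, col=0), (row=6, col=0), (row=7, col=1), (row=8, col=2), (row=9, col=3), (row=9, col=5), (row=10, col=4)  <- goal reached here
One shortest path (6 moves): (row=4, col=4) -> (row=4, col=3) -> (row=4, col=2) -> (row=5, col=2) -> (row=5, col=1) -> (row=6, col=1) -> (row=7, col=1)

Answer: Shortest path length: 6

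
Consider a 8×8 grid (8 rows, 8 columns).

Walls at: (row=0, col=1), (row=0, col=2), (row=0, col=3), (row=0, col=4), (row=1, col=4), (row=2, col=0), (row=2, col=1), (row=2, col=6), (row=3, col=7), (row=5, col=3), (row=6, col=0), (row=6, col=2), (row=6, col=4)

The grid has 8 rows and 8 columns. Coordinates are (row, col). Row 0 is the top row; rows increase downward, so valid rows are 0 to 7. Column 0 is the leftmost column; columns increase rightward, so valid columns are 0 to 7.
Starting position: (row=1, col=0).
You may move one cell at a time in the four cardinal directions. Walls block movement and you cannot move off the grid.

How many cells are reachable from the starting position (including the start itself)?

BFS flood-fill from (row=1, col=0):
  Distance 0: (row=1, col=0)
  Distance 1: (row=0, col=0), (row=1, col=1)
  Distance 2: (row=1, col=2)
  Distance 3: (row=1, col=3), (row=2, col=2)
  Distance 4: (row=2, col=3), (row=3, col=2)
  Distance 5: (row=2, col=4), (row=3, col=1), (row=3, col=3), (row=4, col=2)
  Distance 6: (row=2, col=5), (row=3, col=0), (row=3, col=4), (row=4, col=1), (row=4, col=3), (row=5, col=2)
  Distance 7: (row=1, col=5), (row=3, col=5), (row=4, col=0), (row=4, col=4), (row=5, col=1)
  Distance 8: (row=0, col=5), (row=1, col=6), (row=3, col=6), (row=4, col=5), (row=5, col=0), (row=5, col=4), (row=6, col=1)
  Distance 9: (row=0, col=6), (row=1, col=7), (row=4, col=6), (row=5, col=5), (row=7, col=1)
  Distance 10: (row=0, col=7), (row=2, col=7), (row=4, col=7), (row=5, col=6), (row=6, col=5), (row=7, col=0), (row=7, col=2)
  Distance 11: (row=5, col=7), (row=6, col=6), (row=7, col=3), (row=7, col=5)
  Distance 12: (row=6, col=3), (row=6, col=7), (row=7, col=4), (row=7, col=6)
  Distance 13: (row=7, col=7)
Total reachable: 51 (grid has 51 open cells total)

Answer: Reachable cells: 51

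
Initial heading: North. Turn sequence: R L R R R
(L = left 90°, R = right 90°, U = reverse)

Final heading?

Start: North
  R (right (90° clockwise)) -> East
  L (left (90° counter-clockwise)) -> North
  R (right (90° clockwise)) -> East
  R (right (90° clockwise)) -> South
  R (right (90° clockwise)) -> West
Final: West

Answer: Final heading: West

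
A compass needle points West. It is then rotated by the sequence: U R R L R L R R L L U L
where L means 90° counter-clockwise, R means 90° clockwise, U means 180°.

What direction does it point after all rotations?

Answer: Final heading: West

Derivation:
Start: West
  U (U-turn (180°)) -> East
  R (right (90° clockwise)) -> South
  R (right (90° clockwise)) -> West
  L (left (90° counter-clockwise)) -> South
  R (right (90° clockwise)) -> West
  L (left (90° counter-clockwise)) -> South
  R (right (90° clockwise)) -> West
  R (right (90° clockwise)) -> North
  L (left (90° counter-clockwise)) -> West
  L (left (90° counter-clockwise)) -> South
  U (U-turn (180°)) -> North
  L (left (90° counter-clockwise)) -> West
Final: West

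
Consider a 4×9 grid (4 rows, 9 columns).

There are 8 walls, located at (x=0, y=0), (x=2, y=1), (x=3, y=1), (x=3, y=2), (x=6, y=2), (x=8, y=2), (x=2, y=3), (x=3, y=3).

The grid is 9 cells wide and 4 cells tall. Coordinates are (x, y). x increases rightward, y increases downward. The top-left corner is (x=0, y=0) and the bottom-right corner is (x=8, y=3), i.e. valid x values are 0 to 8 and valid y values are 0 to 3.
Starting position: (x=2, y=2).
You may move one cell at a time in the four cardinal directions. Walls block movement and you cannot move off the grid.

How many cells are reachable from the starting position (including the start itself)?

BFS flood-fill from (x=2, y=2):
  Distance 0: (x=2, y=2)
  Distance 1: (x=1, y=2)
  Distance 2: (x=1, y=1), (x=0, y=2), (x=1, y=3)
  Distance 3: (x=1, y=0), (x=0, y=1), (x=0, y=3)
  Distance 4: (x=2, y=0)
  Distance 5: (x=3, y=0)
  Distance 6: (x=4, y=0)
  Distance 7: (x=5, y=0), (x=4, y=1)
  Distance 8: (x=6, y=0), (x=5, y=1), (x=4, y=2)
  Distance 9: (x=7, y=0), (x=6, y=1), (x=5, y=2), (x=4, y=3)
  Distance 10: (x=8, y=0), (x=7, y=1), (x=5, y=3)
  Distance 11: (x=8, y=1), (x=7, y=2), (x=6, y=3)
  Distance 12: (x=7, y=3)
  Distance 13: (x=8, y=3)
Total reachable: 28 (grid has 28 open cells total)

Answer: Reachable cells: 28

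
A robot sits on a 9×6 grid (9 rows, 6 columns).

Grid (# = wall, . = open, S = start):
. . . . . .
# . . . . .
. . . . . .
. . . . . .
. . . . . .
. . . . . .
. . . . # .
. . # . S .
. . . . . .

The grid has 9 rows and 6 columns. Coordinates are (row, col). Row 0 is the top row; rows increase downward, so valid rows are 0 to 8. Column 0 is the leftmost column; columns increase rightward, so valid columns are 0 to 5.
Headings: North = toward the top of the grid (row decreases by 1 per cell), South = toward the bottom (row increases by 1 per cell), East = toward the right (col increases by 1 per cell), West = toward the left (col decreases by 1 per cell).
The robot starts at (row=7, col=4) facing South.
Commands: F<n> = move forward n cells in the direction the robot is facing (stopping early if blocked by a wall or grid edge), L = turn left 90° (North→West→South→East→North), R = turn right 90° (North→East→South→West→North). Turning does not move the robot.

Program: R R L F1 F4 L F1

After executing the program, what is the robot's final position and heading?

Start: (row=7, col=4), facing South
  R: turn right, now facing West
  R: turn right, now facing North
  L: turn left, now facing West
  F1: move forward 1, now at (row=7, col=3)
  F4: move forward 0/4 (blocked), now at (row=7, col=3)
  L: turn left, now facing South
  F1: move forward 1, now at (row=8, col=3)
Final: (row=8, col=3), facing South

Answer: Final position: (row=8, col=3), facing South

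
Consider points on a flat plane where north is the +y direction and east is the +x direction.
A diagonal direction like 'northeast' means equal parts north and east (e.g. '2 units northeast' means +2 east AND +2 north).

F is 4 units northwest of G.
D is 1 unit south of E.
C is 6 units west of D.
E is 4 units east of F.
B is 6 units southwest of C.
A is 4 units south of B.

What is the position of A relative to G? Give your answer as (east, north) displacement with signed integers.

Answer: A is at (east=-12, north=-7) relative to G.

Derivation:
Place G at the origin (east=0, north=0).
  F is 4 units northwest of G: delta (east=-4, north=+4); F at (east=-4, north=4).
  E is 4 units east of F: delta (east=+4, north=+0); E at (east=0, north=4).
  D is 1 unit south of E: delta (east=+0, north=-1); D at (east=0, north=3).
  C is 6 units west of D: delta (east=-6, north=+0); C at (east=-6, north=3).
  B is 6 units southwest of C: delta (east=-6, north=-6); B at (east=-12, north=-3).
  A is 4 units south of B: delta (east=+0, north=-4); A at (east=-12, north=-7).
Therefore A relative to G: (east=-12, north=-7).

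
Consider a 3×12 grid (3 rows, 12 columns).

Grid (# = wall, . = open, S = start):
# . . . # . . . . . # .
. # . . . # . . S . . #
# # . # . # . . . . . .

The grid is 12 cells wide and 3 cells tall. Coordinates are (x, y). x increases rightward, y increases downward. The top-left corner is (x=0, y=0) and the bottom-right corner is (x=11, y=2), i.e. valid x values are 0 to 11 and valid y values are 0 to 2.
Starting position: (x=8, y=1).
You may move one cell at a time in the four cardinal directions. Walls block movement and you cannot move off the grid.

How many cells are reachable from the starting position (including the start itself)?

Answer: Reachable cells: 16

Derivation:
BFS flood-fill from (x=8, y=1):
  Distance 0: (x=8, y=1)
  Distance 1: (x=8, y=0), (x=7, y=1), (x=9, y=1), (x=8, y=2)
  Distance 2: (x=7, y=0), (x=9, y=0), (x=6, y=1), (x=10, y=1), (x=7, y=2), (x=9, y=2)
  Distance 3: (x=6, y=0), (x=6, y=2), (x=10, y=2)
  Distance 4: (x=5, y=0), (x=11, y=2)
Total reachable: 16 (grid has 26 open cells total)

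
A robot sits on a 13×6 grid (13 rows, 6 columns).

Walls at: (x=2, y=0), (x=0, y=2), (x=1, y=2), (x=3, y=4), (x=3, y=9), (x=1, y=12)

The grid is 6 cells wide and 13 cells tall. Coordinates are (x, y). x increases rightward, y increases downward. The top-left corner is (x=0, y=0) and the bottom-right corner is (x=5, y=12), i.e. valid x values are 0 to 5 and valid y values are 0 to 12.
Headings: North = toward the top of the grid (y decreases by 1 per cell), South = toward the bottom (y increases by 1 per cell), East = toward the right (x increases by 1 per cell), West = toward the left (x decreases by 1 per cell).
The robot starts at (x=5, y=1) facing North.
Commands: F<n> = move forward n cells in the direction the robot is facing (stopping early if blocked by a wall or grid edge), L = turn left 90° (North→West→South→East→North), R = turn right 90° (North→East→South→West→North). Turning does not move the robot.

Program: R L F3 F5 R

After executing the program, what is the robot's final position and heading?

Answer: Final position: (x=5, y=0), facing East

Derivation:
Start: (x=5, y=1), facing North
  R: turn right, now facing East
  L: turn left, now facing North
  F3: move forward 1/3 (blocked), now at (x=5, y=0)
  F5: move forward 0/5 (blocked), now at (x=5, y=0)
  R: turn right, now facing East
Final: (x=5, y=0), facing East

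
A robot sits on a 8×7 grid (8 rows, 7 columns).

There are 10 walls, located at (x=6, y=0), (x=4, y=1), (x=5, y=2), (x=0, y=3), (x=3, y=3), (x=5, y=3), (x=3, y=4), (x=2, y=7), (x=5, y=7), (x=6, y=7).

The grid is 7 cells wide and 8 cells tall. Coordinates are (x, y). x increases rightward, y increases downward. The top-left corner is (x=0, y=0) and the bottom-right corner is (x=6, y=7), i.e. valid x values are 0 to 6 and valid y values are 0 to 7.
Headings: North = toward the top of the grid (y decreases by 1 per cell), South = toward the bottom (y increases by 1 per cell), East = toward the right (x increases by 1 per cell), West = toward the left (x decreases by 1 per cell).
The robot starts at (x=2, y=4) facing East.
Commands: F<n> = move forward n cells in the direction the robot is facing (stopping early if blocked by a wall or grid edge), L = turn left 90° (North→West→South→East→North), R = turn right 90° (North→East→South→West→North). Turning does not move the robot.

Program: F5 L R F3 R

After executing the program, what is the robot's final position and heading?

Answer: Final position: (x=2, y=4), facing South

Derivation:
Start: (x=2, y=4), facing East
  F5: move forward 0/5 (blocked), now at (x=2, y=4)
  L: turn left, now facing North
  R: turn right, now facing East
  F3: move forward 0/3 (blocked), now at (x=2, y=4)
  R: turn right, now facing South
Final: (x=2, y=4), facing South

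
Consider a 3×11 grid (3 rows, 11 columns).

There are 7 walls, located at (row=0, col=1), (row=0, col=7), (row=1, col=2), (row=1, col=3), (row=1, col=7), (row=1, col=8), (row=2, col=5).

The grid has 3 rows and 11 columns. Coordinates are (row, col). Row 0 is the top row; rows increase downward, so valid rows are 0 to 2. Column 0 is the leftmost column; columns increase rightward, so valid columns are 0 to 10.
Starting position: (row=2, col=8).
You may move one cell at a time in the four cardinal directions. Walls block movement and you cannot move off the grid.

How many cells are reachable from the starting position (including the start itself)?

Answer: Reachable cells: 26

Derivation:
BFS flood-fill from (row=2, col=8):
  Distance 0: (row=2, col=8)
  Distance 1: (row=2, col=7), (row=2, col=9)
  Distance 2: (row=1, col=9), (row=2, col=6), (row=2, col=10)
  Distance 3: (row=0, col=9), (row=1, col=6), (row=1, col=10)
  Distance 4: (row=0, col=6), (row=0, col=8), (row=0, col=10), (row=1, col=5)
  Distance 5: (row=0, col=5), (row=1, col=4)
  Distance 6: (row=0, col=4), (row=2, col=4)
  Distance 7: (row=0, col=3), (row=2, col=3)
  Distance 8: (row=0, col=2), (row=2, col=2)
  Distance 9: (row=2, col=1)
  Distance 10: (row=1, col=1), (row=2, col=0)
  Distance 11: (row=1, col=0)
  Distance 12: (row=0, col=0)
Total reachable: 26 (grid has 26 open cells total)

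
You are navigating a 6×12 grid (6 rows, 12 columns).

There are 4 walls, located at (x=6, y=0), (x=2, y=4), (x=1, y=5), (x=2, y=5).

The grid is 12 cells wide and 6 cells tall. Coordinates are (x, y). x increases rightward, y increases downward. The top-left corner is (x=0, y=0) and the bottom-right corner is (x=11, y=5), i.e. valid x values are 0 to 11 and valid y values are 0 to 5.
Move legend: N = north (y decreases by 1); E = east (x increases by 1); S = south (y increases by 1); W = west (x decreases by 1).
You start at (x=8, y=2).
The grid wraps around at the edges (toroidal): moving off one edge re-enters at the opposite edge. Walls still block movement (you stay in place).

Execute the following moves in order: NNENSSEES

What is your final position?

Answer: Final position: (x=11, y=2)

Derivation:
Start: (x=8, y=2)
  N (north): (x=8, y=2) -> (x=8, y=1)
  N (north): (x=8, y=1) -> (x=8, y=0)
  E (east): (x=8, y=0) -> (x=9, y=0)
  N (north): (x=9, y=0) -> (x=9, y=5)
  S (south): (x=9, y=5) -> (x=9, y=0)
  S (south): (x=9, y=0) -> (x=9, y=1)
  E (east): (x=9, y=1) -> (x=10, y=1)
  E (east): (x=10, y=1) -> (x=11, y=1)
  S (south): (x=11, y=1) -> (x=11, y=2)
Final: (x=11, y=2)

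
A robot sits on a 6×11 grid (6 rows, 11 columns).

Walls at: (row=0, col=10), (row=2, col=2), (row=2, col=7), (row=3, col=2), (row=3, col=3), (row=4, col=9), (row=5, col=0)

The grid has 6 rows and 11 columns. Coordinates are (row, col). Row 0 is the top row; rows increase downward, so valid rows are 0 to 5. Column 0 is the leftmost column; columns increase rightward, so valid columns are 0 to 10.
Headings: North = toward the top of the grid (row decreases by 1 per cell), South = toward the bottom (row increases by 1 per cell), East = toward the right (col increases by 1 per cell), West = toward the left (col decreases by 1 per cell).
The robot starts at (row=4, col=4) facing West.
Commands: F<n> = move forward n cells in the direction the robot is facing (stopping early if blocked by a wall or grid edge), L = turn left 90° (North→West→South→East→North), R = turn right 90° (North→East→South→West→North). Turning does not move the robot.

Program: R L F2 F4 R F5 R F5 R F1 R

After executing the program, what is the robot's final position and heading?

Start: (row=4, col=4), facing West
  R: turn right, now facing North
  L: turn left, now facing West
  F2: move forward 2, now at (row=4, col=2)
  F4: move forward 2/4 (blocked), now at (row=4, col=0)
  R: turn right, now facing North
  F5: move forward 4/5 (blocked), now at (row=0, col=0)
  R: turn right, now facing East
  F5: move forward 5, now at (row=0, col=5)
  R: turn right, now facing South
  F1: move forward 1, now at (row=1, col=5)
  R: turn right, now facing West
Final: (row=1, col=5), facing West

Answer: Final position: (row=1, col=5), facing West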